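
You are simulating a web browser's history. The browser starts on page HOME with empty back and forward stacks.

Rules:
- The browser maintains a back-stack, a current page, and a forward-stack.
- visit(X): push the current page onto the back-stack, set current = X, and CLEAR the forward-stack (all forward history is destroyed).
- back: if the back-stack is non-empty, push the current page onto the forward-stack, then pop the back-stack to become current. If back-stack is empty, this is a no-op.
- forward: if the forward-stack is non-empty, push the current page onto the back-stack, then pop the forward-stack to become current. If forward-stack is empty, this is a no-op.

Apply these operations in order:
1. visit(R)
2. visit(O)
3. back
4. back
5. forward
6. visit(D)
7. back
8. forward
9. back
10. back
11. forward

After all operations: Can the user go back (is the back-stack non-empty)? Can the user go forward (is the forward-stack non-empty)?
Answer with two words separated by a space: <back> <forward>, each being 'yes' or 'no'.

After 1 (visit(R)): cur=R back=1 fwd=0
After 2 (visit(O)): cur=O back=2 fwd=0
After 3 (back): cur=R back=1 fwd=1
After 4 (back): cur=HOME back=0 fwd=2
After 5 (forward): cur=R back=1 fwd=1
After 6 (visit(D)): cur=D back=2 fwd=0
After 7 (back): cur=R back=1 fwd=1
After 8 (forward): cur=D back=2 fwd=0
After 9 (back): cur=R back=1 fwd=1
After 10 (back): cur=HOME back=0 fwd=2
After 11 (forward): cur=R back=1 fwd=1

Answer: yes yes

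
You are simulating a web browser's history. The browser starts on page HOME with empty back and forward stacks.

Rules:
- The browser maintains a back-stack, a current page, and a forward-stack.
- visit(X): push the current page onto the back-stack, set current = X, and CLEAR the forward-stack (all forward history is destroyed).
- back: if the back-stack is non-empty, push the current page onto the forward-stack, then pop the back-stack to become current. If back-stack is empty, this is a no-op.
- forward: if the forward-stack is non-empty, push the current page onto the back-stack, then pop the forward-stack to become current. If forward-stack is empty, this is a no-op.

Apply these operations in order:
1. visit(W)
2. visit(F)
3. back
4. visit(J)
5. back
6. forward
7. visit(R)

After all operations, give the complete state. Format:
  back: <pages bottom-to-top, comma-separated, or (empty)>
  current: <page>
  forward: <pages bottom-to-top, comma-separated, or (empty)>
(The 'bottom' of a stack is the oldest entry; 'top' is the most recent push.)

Answer: back: HOME,W,J
current: R
forward: (empty)

Derivation:
After 1 (visit(W)): cur=W back=1 fwd=0
After 2 (visit(F)): cur=F back=2 fwd=0
After 3 (back): cur=W back=1 fwd=1
After 4 (visit(J)): cur=J back=2 fwd=0
After 5 (back): cur=W back=1 fwd=1
After 6 (forward): cur=J back=2 fwd=0
After 7 (visit(R)): cur=R back=3 fwd=0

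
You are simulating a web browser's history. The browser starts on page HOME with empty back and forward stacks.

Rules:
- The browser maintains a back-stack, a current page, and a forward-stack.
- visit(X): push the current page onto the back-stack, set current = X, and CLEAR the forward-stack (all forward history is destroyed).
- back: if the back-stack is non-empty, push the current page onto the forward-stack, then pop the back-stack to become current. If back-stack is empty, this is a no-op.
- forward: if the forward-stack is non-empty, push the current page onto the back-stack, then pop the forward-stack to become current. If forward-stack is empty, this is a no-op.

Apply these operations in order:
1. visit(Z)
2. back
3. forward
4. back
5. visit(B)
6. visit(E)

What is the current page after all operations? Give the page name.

After 1 (visit(Z)): cur=Z back=1 fwd=0
After 2 (back): cur=HOME back=0 fwd=1
After 3 (forward): cur=Z back=1 fwd=0
After 4 (back): cur=HOME back=0 fwd=1
After 5 (visit(B)): cur=B back=1 fwd=0
After 6 (visit(E)): cur=E back=2 fwd=0

Answer: E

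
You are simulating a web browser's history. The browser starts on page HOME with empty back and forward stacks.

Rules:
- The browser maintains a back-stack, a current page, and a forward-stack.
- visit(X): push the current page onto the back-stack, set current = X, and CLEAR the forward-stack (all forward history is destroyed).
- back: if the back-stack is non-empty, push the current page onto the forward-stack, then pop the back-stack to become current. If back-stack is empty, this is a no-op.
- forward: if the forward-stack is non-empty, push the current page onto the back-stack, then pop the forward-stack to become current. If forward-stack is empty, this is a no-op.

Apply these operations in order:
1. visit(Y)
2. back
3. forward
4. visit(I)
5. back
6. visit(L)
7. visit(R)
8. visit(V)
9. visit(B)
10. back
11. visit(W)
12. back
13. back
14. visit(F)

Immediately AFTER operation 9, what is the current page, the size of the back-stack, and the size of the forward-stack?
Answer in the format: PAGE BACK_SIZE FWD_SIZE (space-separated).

After 1 (visit(Y)): cur=Y back=1 fwd=0
After 2 (back): cur=HOME back=0 fwd=1
After 3 (forward): cur=Y back=1 fwd=0
After 4 (visit(I)): cur=I back=2 fwd=0
After 5 (back): cur=Y back=1 fwd=1
After 6 (visit(L)): cur=L back=2 fwd=0
After 7 (visit(R)): cur=R back=3 fwd=0
After 8 (visit(V)): cur=V back=4 fwd=0
After 9 (visit(B)): cur=B back=5 fwd=0

B 5 0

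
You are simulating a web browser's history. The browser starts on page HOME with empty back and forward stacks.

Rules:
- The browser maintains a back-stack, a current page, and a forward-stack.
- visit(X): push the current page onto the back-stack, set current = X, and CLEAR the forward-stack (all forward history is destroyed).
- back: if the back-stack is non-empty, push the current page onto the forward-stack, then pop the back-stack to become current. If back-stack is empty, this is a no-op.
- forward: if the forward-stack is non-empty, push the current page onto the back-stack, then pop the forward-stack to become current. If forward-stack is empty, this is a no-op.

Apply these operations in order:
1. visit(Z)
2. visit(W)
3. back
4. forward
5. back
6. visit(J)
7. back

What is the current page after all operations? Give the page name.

After 1 (visit(Z)): cur=Z back=1 fwd=0
After 2 (visit(W)): cur=W back=2 fwd=0
After 3 (back): cur=Z back=1 fwd=1
After 4 (forward): cur=W back=2 fwd=0
After 5 (back): cur=Z back=1 fwd=1
After 6 (visit(J)): cur=J back=2 fwd=0
After 7 (back): cur=Z back=1 fwd=1

Answer: Z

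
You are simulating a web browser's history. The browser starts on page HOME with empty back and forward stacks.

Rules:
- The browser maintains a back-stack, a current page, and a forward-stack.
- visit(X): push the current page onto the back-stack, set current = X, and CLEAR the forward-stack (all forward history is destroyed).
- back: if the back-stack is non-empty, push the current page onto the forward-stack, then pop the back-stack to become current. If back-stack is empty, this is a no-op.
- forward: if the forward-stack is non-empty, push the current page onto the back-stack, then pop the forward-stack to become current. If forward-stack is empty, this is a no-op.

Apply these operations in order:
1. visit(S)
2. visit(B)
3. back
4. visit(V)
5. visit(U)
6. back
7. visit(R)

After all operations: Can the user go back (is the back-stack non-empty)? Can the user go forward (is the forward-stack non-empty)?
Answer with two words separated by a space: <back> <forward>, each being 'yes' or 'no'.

After 1 (visit(S)): cur=S back=1 fwd=0
After 2 (visit(B)): cur=B back=2 fwd=0
After 3 (back): cur=S back=1 fwd=1
After 4 (visit(V)): cur=V back=2 fwd=0
After 5 (visit(U)): cur=U back=3 fwd=0
After 6 (back): cur=V back=2 fwd=1
After 7 (visit(R)): cur=R back=3 fwd=0

Answer: yes no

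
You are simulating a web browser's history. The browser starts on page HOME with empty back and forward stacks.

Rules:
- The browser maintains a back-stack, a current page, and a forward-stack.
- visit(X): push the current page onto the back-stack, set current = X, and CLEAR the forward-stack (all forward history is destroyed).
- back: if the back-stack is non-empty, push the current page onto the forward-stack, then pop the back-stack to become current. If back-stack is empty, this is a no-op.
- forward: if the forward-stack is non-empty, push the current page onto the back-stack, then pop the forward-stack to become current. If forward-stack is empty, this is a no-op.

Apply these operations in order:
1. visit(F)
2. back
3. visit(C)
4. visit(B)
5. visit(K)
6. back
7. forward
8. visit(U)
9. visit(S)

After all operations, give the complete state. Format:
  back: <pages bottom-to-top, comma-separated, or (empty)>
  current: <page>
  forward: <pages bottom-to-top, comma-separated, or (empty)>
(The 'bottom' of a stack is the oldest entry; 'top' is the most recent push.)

After 1 (visit(F)): cur=F back=1 fwd=0
After 2 (back): cur=HOME back=0 fwd=1
After 3 (visit(C)): cur=C back=1 fwd=0
After 4 (visit(B)): cur=B back=2 fwd=0
After 5 (visit(K)): cur=K back=3 fwd=0
After 6 (back): cur=B back=2 fwd=1
After 7 (forward): cur=K back=3 fwd=0
After 8 (visit(U)): cur=U back=4 fwd=0
After 9 (visit(S)): cur=S back=5 fwd=0

Answer: back: HOME,C,B,K,U
current: S
forward: (empty)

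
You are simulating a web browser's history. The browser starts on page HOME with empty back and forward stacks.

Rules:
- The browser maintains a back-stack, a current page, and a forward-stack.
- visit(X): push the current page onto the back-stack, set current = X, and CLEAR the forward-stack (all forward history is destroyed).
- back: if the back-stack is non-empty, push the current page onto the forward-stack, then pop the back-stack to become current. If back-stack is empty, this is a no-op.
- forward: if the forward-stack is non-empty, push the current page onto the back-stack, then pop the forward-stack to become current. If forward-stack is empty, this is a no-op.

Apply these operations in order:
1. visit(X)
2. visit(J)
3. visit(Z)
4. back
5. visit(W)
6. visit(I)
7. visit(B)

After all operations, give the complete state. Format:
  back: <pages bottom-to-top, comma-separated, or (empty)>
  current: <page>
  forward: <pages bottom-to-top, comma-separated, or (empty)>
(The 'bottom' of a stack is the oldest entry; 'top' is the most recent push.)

After 1 (visit(X)): cur=X back=1 fwd=0
After 2 (visit(J)): cur=J back=2 fwd=0
After 3 (visit(Z)): cur=Z back=3 fwd=0
After 4 (back): cur=J back=2 fwd=1
After 5 (visit(W)): cur=W back=3 fwd=0
After 6 (visit(I)): cur=I back=4 fwd=0
After 7 (visit(B)): cur=B back=5 fwd=0

Answer: back: HOME,X,J,W,I
current: B
forward: (empty)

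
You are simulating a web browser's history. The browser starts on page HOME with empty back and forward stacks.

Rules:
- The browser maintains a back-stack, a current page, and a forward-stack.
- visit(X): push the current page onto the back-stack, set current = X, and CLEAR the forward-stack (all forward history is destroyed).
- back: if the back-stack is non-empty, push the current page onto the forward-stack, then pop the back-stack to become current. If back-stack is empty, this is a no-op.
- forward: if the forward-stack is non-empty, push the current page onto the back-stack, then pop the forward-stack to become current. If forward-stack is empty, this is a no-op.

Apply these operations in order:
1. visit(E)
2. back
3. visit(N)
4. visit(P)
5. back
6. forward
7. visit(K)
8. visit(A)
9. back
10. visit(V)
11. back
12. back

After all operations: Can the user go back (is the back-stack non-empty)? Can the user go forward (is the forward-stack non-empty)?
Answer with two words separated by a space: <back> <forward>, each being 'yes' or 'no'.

After 1 (visit(E)): cur=E back=1 fwd=0
After 2 (back): cur=HOME back=0 fwd=1
After 3 (visit(N)): cur=N back=1 fwd=0
After 4 (visit(P)): cur=P back=2 fwd=0
After 5 (back): cur=N back=1 fwd=1
After 6 (forward): cur=P back=2 fwd=0
After 7 (visit(K)): cur=K back=3 fwd=0
After 8 (visit(A)): cur=A back=4 fwd=0
After 9 (back): cur=K back=3 fwd=1
After 10 (visit(V)): cur=V back=4 fwd=0
After 11 (back): cur=K back=3 fwd=1
After 12 (back): cur=P back=2 fwd=2

Answer: yes yes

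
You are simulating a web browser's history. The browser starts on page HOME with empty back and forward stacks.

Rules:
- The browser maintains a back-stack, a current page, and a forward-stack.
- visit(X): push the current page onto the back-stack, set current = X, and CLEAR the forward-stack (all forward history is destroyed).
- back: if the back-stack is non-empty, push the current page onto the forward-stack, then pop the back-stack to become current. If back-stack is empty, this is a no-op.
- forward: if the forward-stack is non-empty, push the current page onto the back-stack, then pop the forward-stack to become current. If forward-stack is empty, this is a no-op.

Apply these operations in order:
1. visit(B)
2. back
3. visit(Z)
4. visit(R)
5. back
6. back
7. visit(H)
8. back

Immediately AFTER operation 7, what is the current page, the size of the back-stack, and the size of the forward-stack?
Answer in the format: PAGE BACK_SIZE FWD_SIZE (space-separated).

After 1 (visit(B)): cur=B back=1 fwd=0
After 2 (back): cur=HOME back=0 fwd=1
After 3 (visit(Z)): cur=Z back=1 fwd=0
After 4 (visit(R)): cur=R back=2 fwd=0
After 5 (back): cur=Z back=1 fwd=1
After 6 (back): cur=HOME back=0 fwd=2
After 7 (visit(H)): cur=H back=1 fwd=0

H 1 0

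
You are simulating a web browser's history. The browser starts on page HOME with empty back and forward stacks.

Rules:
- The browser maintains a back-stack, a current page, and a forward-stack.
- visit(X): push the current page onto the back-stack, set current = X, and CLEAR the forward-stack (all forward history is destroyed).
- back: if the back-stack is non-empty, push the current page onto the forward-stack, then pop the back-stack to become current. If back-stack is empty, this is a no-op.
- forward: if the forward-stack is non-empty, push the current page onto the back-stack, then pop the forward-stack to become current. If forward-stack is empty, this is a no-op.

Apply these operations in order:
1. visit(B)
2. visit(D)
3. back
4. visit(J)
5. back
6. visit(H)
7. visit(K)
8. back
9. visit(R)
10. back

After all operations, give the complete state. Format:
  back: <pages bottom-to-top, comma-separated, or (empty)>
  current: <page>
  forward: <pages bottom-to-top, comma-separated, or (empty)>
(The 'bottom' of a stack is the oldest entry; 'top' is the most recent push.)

After 1 (visit(B)): cur=B back=1 fwd=0
After 2 (visit(D)): cur=D back=2 fwd=0
After 3 (back): cur=B back=1 fwd=1
After 4 (visit(J)): cur=J back=2 fwd=0
After 5 (back): cur=B back=1 fwd=1
After 6 (visit(H)): cur=H back=2 fwd=0
After 7 (visit(K)): cur=K back=3 fwd=0
After 8 (back): cur=H back=2 fwd=1
After 9 (visit(R)): cur=R back=3 fwd=0
After 10 (back): cur=H back=2 fwd=1

Answer: back: HOME,B
current: H
forward: R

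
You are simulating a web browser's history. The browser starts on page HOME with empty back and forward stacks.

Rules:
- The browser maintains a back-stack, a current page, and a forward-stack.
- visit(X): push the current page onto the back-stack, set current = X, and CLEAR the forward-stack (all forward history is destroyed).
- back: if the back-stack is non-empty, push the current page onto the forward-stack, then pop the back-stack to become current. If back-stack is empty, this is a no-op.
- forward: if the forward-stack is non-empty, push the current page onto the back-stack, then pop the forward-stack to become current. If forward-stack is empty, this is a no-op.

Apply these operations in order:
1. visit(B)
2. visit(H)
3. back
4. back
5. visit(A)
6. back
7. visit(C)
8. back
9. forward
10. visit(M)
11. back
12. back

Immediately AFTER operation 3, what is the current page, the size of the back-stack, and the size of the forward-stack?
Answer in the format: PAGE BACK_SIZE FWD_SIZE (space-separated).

After 1 (visit(B)): cur=B back=1 fwd=0
After 2 (visit(H)): cur=H back=2 fwd=0
After 3 (back): cur=B back=1 fwd=1

B 1 1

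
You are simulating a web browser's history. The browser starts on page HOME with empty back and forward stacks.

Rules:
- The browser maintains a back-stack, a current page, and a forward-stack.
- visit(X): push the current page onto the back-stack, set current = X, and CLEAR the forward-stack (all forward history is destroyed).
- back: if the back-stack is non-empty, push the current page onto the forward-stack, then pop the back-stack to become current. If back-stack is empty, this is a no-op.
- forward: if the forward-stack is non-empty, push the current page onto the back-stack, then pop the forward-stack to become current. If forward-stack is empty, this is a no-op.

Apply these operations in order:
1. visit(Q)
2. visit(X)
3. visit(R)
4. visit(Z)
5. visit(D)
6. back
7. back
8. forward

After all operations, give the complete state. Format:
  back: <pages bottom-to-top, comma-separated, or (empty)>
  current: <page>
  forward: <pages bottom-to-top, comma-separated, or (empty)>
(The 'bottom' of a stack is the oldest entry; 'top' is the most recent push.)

Answer: back: HOME,Q,X,R
current: Z
forward: D

Derivation:
After 1 (visit(Q)): cur=Q back=1 fwd=0
After 2 (visit(X)): cur=X back=2 fwd=0
After 3 (visit(R)): cur=R back=3 fwd=0
After 4 (visit(Z)): cur=Z back=4 fwd=0
After 5 (visit(D)): cur=D back=5 fwd=0
After 6 (back): cur=Z back=4 fwd=1
After 7 (back): cur=R back=3 fwd=2
After 8 (forward): cur=Z back=4 fwd=1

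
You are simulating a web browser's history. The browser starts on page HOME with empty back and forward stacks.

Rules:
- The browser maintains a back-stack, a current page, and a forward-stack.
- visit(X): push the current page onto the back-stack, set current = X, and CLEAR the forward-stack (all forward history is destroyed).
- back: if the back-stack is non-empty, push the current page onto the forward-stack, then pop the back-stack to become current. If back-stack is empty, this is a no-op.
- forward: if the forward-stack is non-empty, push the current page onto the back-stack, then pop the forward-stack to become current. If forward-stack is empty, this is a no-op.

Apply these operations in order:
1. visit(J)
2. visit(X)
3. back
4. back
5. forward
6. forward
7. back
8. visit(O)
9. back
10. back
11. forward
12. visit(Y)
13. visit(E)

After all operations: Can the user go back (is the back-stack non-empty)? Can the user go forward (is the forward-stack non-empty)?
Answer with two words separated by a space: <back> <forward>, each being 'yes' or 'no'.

After 1 (visit(J)): cur=J back=1 fwd=0
After 2 (visit(X)): cur=X back=2 fwd=0
After 3 (back): cur=J back=1 fwd=1
After 4 (back): cur=HOME back=0 fwd=2
After 5 (forward): cur=J back=1 fwd=1
After 6 (forward): cur=X back=2 fwd=0
After 7 (back): cur=J back=1 fwd=1
After 8 (visit(O)): cur=O back=2 fwd=0
After 9 (back): cur=J back=1 fwd=1
After 10 (back): cur=HOME back=0 fwd=2
After 11 (forward): cur=J back=1 fwd=1
After 12 (visit(Y)): cur=Y back=2 fwd=0
After 13 (visit(E)): cur=E back=3 fwd=0

Answer: yes no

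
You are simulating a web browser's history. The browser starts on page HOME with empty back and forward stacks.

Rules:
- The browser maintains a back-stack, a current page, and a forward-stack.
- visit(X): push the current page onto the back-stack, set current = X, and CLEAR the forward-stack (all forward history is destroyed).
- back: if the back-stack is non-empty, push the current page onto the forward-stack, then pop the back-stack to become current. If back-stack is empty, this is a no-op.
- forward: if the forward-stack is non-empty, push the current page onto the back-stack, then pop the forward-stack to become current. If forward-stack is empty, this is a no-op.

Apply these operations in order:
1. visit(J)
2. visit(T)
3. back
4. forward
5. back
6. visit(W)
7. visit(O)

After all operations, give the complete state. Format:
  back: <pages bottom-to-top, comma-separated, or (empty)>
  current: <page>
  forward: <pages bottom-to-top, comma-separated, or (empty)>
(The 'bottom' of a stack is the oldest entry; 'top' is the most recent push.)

After 1 (visit(J)): cur=J back=1 fwd=0
After 2 (visit(T)): cur=T back=2 fwd=0
After 3 (back): cur=J back=1 fwd=1
After 4 (forward): cur=T back=2 fwd=0
After 5 (back): cur=J back=1 fwd=1
After 6 (visit(W)): cur=W back=2 fwd=0
After 7 (visit(O)): cur=O back=3 fwd=0

Answer: back: HOME,J,W
current: O
forward: (empty)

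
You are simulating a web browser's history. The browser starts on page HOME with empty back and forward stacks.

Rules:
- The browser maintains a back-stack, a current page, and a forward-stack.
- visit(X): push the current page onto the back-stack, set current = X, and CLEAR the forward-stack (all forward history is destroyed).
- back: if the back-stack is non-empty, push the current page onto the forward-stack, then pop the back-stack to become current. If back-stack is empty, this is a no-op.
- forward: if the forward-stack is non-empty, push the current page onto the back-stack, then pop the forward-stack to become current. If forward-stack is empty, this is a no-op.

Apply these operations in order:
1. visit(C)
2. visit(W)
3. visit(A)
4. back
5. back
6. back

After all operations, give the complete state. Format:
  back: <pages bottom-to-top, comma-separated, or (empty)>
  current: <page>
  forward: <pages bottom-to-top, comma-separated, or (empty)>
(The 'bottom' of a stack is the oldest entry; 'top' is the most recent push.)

After 1 (visit(C)): cur=C back=1 fwd=0
After 2 (visit(W)): cur=W back=2 fwd=0
After 3 (visit(A)): cur=A back=3 fwd=0
After 4 (back): cur=W back=2 fwd=1
After 5 (back): cur=C back=1 fwd=2
After 6 (back): cur=HOME back=0 fwd=3

Answer: back: (empty)
current: HOME
forward: A,W,C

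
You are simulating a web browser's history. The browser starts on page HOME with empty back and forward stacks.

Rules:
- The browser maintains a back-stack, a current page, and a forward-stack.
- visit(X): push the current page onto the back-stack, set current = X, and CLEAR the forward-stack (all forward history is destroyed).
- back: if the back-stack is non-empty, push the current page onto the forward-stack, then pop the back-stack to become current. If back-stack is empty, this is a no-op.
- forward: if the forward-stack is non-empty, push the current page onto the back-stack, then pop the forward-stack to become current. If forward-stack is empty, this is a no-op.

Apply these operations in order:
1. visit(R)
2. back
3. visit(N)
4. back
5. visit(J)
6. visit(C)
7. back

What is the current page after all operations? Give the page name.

Answer: J

Derivation:
After 1 (visit(R)): cur=R back=1 fwd=0
After 2 (back): cur=HOME back=0 fwd=1
After 3 (visit(N)): cur=N back=1 fwd=0
After 4 (back): cur=HOME back=0 fwd=1
After 5 (visit(J)): cur=J back=1 fwd=0
After 6 (visit(C)): cur=C back=2 fwd=0
After 7 (back): cur=J back=1 fwd=1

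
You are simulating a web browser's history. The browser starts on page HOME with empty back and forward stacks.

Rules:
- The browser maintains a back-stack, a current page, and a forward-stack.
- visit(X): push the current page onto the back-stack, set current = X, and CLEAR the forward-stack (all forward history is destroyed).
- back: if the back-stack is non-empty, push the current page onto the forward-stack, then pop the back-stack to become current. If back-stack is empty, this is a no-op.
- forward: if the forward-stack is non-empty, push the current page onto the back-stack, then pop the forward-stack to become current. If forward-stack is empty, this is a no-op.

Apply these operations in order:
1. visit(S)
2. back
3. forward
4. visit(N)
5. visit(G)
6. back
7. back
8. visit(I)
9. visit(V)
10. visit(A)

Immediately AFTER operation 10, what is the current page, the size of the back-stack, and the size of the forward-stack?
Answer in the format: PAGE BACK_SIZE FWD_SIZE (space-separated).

After 1 (visit(S)): cur=S back=1 fwd=0
After 2 (back): cur=HOME back=0 fwd=1
After 3 (forward): cur=S back=1 fwd=0
After 4 (visit(N)): cur=N back=2 fwd=0
After 5 (visit(G)): cur=G back=3 fwd=0
After 6 (back): cur=N back=2 fwd=1
After 7 (back): cur=S back=1 fwd=2
After 8 (visit(I)): cur=I back=2 fwd=0
After 9 (visit(V)): cur=V back=3 fwd=0
After 10 (visit(A)): cur=A back=4 fwd=0

A 4 0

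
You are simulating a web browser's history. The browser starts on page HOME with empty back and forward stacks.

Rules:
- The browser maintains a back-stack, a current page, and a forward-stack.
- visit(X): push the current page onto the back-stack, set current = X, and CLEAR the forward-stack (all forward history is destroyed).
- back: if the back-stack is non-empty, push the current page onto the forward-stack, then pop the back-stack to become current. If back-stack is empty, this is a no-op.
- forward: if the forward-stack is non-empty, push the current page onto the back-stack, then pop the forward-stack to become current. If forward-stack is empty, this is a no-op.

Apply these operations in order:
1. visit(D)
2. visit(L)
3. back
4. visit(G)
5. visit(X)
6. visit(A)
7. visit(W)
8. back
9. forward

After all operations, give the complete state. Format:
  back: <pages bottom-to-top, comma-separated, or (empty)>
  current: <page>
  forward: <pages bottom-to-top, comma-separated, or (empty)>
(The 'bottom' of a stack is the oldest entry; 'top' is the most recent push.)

Answer: back: HOME,D,G,X,A
current: W
forward: (empty)

Derivation:
After 1 (visit(D)): cur=D back=1 fwd=0
After 2 (visit(L)): cur=L back=2 fwd=0
After 3 (back): cur=D back=1 fwd=1
After 4 (visit(G)): cur=G back=2 fwd=0
After 5 (visit(X)): cur=X back=3 fwd=0
After 6 (visit(A)): cur=A back=4 fwd=0
After 7 (visit(W)): cur=W back=5 fwd=0
After 8 (back): cur=A back=4 fwd=1
After 9 (forward): cur=W back=5 fwd=0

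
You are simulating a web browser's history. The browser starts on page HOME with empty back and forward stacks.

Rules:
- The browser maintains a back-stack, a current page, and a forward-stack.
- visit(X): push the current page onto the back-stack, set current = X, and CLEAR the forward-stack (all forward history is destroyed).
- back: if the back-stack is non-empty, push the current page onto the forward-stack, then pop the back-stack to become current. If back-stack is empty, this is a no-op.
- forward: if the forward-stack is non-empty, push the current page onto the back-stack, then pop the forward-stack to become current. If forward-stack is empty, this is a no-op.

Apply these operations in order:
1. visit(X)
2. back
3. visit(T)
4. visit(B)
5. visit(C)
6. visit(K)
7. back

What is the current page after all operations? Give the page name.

After 1 (visit(X)): cur=X back=1 fwd=0
After 2 (back): cur=HOME back=0 fwd=1
After 3 (visit(T)): cur=T back=1 fwd=0
After 4 (visit(B)): cur=B back=2 fwd=0
After 5 (visit(C)): cur=C back=3 fwd=0
After 6 (visit(K)): cur=K back=4 fwd=0
After 7 (back): cur=C back=3 fwd=1

Answer: C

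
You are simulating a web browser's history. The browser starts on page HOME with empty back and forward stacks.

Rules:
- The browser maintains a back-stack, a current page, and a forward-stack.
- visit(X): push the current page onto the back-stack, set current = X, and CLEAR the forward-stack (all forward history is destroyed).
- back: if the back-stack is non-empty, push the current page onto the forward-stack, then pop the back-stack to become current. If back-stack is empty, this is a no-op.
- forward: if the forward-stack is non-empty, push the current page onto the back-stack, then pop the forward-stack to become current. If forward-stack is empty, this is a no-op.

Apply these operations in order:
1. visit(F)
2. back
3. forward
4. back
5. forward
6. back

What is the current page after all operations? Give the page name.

After 1 (visit(F)): cur=F back=1 fwd=0
After 2 (back): cur=HOME back=0 fwd=1
After 3 (forward): cur=F back=1 fwd=0
After 4 (back): cur=HOME back=0 fwd=1
After 5 (forward): cur=F back=1 fwd=0
After 6 (back): cur=HOME back=0 fwd=1

Answer: HOME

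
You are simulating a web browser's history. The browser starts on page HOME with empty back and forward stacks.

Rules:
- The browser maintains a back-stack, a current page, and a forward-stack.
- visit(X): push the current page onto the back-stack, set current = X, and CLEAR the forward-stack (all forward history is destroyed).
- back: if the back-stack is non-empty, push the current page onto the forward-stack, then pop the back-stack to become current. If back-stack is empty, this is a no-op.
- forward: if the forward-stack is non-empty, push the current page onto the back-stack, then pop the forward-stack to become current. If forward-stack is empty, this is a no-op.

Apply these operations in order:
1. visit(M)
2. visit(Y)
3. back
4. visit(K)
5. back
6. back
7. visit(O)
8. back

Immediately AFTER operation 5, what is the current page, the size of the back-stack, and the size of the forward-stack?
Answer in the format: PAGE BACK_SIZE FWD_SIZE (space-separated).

After 1 (visit(M)): cur=M back=1 fwd=0
After 2 (visit(Y)): cur=Y back=2 fwd=0
After 3 (back): cur=M back=1 fwd=1
After 4 (visit(K)): cur=K back=2 fwd=0
After 5 (back): cur=M back=1 fwd=1

M 1 1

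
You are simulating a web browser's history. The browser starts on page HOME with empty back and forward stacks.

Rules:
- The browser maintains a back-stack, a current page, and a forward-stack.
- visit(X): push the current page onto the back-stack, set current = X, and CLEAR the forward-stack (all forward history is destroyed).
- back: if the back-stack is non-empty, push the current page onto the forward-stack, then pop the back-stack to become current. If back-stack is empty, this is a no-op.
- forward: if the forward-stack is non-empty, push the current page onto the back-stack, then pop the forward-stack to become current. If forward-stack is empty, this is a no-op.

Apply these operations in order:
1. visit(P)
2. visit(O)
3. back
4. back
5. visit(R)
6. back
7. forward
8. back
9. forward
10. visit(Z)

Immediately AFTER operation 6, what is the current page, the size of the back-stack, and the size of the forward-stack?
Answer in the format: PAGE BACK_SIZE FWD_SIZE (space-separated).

After 1 (visit(P)): cur=P back=1 fwd=0
After 2 (visit(O)): cur=O back=2 fwd=0
After 3 (back): cur=P back=1 fwd=1
After 4 (back): cur=HOME back=0 fwd=2
After 5 (visit(R)): cur=R back=1 fwd=0
After 6 (back): cur=HOME back=0 fwd=1

HOME 0 1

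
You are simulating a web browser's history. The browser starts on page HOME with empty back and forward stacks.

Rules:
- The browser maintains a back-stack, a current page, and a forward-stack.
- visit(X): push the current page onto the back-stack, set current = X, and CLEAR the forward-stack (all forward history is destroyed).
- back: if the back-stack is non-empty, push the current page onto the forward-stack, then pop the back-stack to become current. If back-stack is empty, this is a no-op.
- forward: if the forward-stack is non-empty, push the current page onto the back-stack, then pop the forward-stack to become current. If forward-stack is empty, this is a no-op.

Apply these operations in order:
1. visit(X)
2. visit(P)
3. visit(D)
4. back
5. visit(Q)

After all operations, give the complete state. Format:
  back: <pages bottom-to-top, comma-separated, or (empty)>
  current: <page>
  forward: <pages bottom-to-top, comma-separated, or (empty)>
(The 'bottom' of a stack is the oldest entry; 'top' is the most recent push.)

Answer: back: HOME,X,P
current: Q
forward: (empty)

Derivation:
After 1 (visit(X)): cur=X back=1 fwd=0
After 2 (visit(P)): cur=P back=2 fwd=0
After 3 (visit(D)): cur=D back=3 fwd=0
After 4 (back): cur=P back=2 fwd=1
After 5 (visit(Q)): cur=Q back=3 fwd=0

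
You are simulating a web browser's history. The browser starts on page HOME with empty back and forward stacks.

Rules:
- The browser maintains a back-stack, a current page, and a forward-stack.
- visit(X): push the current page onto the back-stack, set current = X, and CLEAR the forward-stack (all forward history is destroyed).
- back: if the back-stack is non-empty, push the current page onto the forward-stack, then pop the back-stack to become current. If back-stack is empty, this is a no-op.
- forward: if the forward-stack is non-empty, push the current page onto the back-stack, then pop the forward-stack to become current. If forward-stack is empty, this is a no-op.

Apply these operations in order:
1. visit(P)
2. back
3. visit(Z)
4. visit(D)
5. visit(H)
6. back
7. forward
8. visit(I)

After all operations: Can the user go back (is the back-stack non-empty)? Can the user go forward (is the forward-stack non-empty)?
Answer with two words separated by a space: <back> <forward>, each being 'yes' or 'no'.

Answer: yes no

Derivation:
After 1 (visit(P)): cur=P back=1 fwd=0
After 2 (back): cur=HOME back=0 fwd=1
After 3 (visit(Z)): cur=Z back=1 fwd=0
After 4 (visit(D)): cur=D back=2 fwd=0
After 5 (visit(H)): cur=H back=3 fwd=0
After 6 (back): cur=D back=2 fwd=1
After 7 (forward): cur=H back=3 fwd=0
After 8 (visit(I)): cur=I back=4 fwd=0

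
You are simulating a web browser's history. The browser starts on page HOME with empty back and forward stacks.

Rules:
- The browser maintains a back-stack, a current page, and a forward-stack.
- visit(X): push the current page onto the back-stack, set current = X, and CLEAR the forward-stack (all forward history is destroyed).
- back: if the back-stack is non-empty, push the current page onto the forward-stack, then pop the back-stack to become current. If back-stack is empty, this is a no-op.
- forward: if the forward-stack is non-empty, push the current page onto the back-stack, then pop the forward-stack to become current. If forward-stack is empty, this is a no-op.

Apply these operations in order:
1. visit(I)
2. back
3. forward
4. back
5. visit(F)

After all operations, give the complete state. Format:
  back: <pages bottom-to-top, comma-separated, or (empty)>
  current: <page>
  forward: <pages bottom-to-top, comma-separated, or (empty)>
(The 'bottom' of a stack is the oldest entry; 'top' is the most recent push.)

After 1 (visit(I)): cur=I back=1 fwd=0
After 2 (back): cur=HOME back=0 fwd=1
After 3 (forward): cur=I back=1 fwd=0
After 4 (back): cur=HOME back=0 fwd=1
After 5 (visit(F)): cur=F back=1 fwd=0

Answer: back: HOME
current: F
forward: (empty)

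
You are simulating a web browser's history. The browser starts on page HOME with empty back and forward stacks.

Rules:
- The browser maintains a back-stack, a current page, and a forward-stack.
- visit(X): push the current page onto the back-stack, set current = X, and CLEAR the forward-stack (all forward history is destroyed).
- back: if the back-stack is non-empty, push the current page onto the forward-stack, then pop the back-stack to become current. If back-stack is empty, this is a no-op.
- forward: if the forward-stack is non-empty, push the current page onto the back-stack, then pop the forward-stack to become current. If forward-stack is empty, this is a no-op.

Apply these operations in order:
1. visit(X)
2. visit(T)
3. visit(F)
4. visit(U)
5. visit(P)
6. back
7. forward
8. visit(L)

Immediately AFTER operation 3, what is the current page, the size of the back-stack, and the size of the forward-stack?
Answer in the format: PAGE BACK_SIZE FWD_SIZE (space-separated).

After 1 (visit(X)): cur=X back=1 fwd=0
After 2 (visit(T)): cur=T back=2 fwd=0
After 3 (visit(F)): cur=F back=3 fwd=0

F 3 0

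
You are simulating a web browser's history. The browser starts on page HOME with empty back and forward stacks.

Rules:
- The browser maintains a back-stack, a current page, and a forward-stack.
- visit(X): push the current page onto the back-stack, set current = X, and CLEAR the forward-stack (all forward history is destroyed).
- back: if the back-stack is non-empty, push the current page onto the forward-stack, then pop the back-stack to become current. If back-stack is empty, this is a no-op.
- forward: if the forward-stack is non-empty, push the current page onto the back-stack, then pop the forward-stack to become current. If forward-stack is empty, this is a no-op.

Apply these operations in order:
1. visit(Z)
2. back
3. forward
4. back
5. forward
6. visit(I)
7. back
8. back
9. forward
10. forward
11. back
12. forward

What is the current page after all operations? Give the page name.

After 1 (visit(Z)): cur=Z back=1 fwd=0
After 2 (back): cur=HOME back=0 fwd=1
After 3 (forward): cur=Z back=1 fwd=0
After 4 (back): cur=HOME back=0 fwd=1
After 5 (forward): cur=Z back=1 fwd=0
After 6 (visit(I)): cur=I back=2 fwd=0
After 7 (back): cur=Z back=1 fwd=1
After 8 (back): cur=HOME back=0 fwd=2
After 9 (forward): cur=Z back=1 fwd=1
After 10 (forward): cur=I back=2 fwd=0
After 11 (back): cur=Z back=1 fwd=1
After 12 (forward): cur=I back=2 fwd=0

Answer: I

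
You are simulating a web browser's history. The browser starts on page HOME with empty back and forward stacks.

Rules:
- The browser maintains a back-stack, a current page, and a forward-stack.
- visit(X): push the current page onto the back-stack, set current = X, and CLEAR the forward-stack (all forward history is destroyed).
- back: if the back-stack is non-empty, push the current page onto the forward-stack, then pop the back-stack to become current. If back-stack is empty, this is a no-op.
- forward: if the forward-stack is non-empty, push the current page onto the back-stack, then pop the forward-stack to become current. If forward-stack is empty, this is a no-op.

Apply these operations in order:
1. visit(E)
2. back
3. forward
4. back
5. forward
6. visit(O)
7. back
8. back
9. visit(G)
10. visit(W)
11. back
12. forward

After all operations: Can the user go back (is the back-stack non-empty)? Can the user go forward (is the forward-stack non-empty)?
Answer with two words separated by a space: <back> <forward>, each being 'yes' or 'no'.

Answer: yes no

Derivation:
After 1 (visit(E)): cur=E back=1 fwd=0
After 2 (back): cur=HOME back=0 fwd=1
After 3 (forward): cur=E back=1 fwd=0
After 4 (back): cur=HOME back=0 fwd=1
After 5 (forward): cur=E back=1 fwd=0
After 6 (visit(O)): cur=O back=2 fwd=0
After 7 (back): cur=E back=1 fwd=1
After 8 (back): cur=HOME back=0 fwd=2
After 9 (visit(G)): cur=G back=1 fwd=0
After 10 (visit(W)): cur=W back=2 fwd=0
After 11 (back): cur=G back=1 fwd=1
After 12 (forward): cur=W back=2 fwd=0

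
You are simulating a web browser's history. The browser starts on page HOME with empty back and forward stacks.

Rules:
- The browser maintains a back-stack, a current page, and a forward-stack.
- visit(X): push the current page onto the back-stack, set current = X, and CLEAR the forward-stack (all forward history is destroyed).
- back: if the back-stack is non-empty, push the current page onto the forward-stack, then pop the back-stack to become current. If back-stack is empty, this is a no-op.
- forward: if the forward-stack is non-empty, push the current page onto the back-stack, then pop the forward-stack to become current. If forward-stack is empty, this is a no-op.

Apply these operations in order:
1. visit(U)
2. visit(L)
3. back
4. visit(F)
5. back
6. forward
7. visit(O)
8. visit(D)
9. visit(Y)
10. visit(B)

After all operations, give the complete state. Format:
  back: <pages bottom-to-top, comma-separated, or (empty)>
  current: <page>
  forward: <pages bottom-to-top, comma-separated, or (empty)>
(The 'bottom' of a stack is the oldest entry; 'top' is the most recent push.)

Answer: back: HOME,U,F,O,D,Y
current: B
forward: (empty)

Derivation:
After 1 (visit(U)): cur=U back=1 fwd=0
After 2 (visit(L)): cur=L back=2 fwd=0
After 3 (back): cur=U back=1 fwd=1
After 4 (visit(F)): cur=F back=2 fwd=0
After 5 (back): cur=U back=1 fwd=1
After 6 (forward): cur=F back=2 fwd=0
After 7 (visit(O)): cur=O back=3 fwd=0
After 8 (visit(D)): cur=D back=4 fwd=0
After 9 (visit(Y)): cur=Y back=5 fwd=0
After 10 (visit(B)): cur=B back=6 fwd=0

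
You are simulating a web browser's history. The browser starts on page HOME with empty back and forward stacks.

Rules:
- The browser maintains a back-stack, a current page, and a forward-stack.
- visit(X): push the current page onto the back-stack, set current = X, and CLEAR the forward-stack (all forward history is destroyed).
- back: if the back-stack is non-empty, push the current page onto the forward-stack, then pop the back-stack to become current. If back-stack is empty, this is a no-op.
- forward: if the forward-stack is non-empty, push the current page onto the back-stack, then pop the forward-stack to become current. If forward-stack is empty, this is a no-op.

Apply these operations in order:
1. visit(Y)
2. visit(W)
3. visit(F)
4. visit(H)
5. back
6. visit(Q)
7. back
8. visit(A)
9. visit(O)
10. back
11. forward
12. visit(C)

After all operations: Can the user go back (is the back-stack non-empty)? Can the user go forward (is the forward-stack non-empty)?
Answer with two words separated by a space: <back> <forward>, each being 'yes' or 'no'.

After 1 (visit(Y)): cur=Y back=1 fwd=0
After 2 (visit(W)): cur=W back=2 fwd=0
After 3 (visit(F)): cur=F back=3 fwd=0
After 4 (visit(H)): cur=H back=4 fwd=0
After 5 (back): cur=F back=3 fwd=1
After 6 (visit(Q)): cur=Q back=4 fwd=0
After 7 (back): cur=F back=3 fwd=1
After 8 (visit(A)): cur=A back=4 fwd=0
After 9 (visit(O)): cur=O back=5 fwd=0
After 10 (back): cur=A back=4 fwd=1
After 11 (forward): cur=O back=5 fwd=0
After 12 (visit(C)): cur=C back=6 fwd=0

Answer: yes no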